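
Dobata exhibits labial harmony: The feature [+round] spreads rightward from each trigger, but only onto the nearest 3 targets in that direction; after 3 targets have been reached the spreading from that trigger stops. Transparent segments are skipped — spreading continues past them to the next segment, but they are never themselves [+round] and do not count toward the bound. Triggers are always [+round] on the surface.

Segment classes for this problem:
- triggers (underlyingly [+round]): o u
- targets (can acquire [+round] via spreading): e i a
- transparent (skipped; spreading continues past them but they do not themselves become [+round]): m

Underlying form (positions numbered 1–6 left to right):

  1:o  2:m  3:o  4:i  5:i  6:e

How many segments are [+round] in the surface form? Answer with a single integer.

From /o/ at 1 rightward: 2 /m/ transparent; 3 /o/ is itself a trigger — this domain ends here.
From /o/ at 3 rightward: 4 /i/ → [+round]; 5 /i/ → [+round]; 6 /e/ → [+round]; bound reached.
[+round] positions on the surface: 1 3 4 5 6.

5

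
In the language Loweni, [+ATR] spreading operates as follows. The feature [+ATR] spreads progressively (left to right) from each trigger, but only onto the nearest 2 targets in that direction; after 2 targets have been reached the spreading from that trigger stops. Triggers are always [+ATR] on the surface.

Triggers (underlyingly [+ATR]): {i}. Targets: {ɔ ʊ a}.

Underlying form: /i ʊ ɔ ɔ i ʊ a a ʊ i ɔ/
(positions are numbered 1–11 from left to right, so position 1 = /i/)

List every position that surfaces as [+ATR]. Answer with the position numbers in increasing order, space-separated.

1 2 3 5 6 7 10 11

From /i/ at 1 rightward: 2 /ʊ/ → [+ATR]; 3 /ɔ/ → [+ATR]; bound reached.
From /i/ at 5 rightward: 6 /ʊ/ → [+ATR]; 7 /a/ → [+ATR]; bound reached.
From /i/ at 10 rightward: 11 /ɔ/ → [+ATR]; word edge.
Targets with no active source: positions 4 8 9 stay [-ATR].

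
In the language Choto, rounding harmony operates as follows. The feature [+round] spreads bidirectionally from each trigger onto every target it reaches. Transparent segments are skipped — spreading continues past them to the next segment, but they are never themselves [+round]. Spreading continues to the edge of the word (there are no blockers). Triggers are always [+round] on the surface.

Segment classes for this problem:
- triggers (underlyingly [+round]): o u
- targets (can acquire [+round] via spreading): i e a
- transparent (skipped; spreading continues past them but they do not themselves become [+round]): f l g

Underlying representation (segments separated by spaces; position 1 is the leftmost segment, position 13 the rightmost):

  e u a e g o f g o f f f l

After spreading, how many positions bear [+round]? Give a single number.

From /u/ at 2 rightward: 3 /a/ → [+round]; 4 /e/ → [+round]; 5 /g/ transparent; 6 /o/ is itself a trigger — this domain ends here.
From /u/ at 2 leftward: 1 /e/ → [+round]; word edge.
From /o/ at 6 rightward: 7 /f/ transparent; 8 /g/ transparent; 9 /o/ is itself a trigger — this domain ends here.
From /o/ at 6 leftward: 5 /g/ transparent; 4 /e/ → [+round]; 3 /a/ → [+round]; 2 /u/ is itself a trigger — this domain ends here.
From /o/ at 9 rightward: 10 /f/ transparent; 11 /f/ transparent; 12 /f/ transparent; 13 /l/ transparent; word edge.
From /o/ at 9 leftward: 8 /g/ transparent; 7 /f/ transparent; 6 /o/ is itself a trigger — this domain ends here.
[+round] positions on the surface: 1 2 3 4 6 9.

6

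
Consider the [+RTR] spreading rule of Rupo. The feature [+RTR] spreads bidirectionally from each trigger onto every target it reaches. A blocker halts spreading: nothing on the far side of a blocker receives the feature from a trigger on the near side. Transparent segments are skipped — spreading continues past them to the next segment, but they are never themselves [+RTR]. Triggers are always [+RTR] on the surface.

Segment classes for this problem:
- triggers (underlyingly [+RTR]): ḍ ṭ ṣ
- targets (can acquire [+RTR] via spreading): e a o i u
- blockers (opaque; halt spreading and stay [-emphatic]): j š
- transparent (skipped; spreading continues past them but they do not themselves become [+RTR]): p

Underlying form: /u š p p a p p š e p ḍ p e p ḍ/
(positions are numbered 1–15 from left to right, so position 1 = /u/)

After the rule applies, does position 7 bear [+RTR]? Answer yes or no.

From /ḍ/ at 11 rightward: 12 /p/ transparent; 13 /e/ → [+RTR]; 14 /p/ transparent; 15 /ḍ/ is itself a trigger — this domain ends here.
From /ḍ/ at 11 leftward: 10 /p/ transparent; 9 /e/ → [+RTR]; 8 /š/ blocks.
From /ḍ/ at 15 rightward: word edge.
From /ḍ/ at 15 leftward: 14 /p/ transparent; 13 /e/ → [+RTR]; 12 /p/ transparent; 11 /ḍ/ is itself a trigger — this domain ends here.
Targets with no active source: positions 1 5 stay [-emphatic].
[+RTR] positions on the surface: 9 11 13 15.

no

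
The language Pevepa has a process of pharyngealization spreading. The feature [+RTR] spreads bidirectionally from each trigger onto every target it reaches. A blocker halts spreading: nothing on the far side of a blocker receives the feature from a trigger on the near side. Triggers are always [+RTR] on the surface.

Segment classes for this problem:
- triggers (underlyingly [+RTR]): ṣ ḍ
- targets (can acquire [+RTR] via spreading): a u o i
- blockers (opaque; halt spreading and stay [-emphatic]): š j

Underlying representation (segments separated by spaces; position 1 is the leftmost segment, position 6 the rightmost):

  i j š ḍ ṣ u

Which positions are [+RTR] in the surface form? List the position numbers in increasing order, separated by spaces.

4 5 6

From /ḍ/ at 4 rightward: 5 /ṣ/ is itself a trigger — this domain ends here.
From /ḍ/ at 4 leftward: 3 /š/ blocks.
From /ṣ/ at 5 rightward: 6 /u/ → [+RTR]; word edge.
From /ṣ/ at 5 leftward: 4 /ḍ/ is itself a trigger — this domain ends here.
Target with no active source: position 1 stays [-emphatic].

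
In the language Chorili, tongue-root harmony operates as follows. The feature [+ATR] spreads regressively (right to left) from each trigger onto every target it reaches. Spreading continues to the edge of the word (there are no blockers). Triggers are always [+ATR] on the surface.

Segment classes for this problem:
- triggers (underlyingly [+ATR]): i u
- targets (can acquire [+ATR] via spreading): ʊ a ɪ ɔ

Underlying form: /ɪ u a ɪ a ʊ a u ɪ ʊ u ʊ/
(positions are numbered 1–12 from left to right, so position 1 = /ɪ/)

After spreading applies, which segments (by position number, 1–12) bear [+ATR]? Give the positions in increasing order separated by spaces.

From /u/ at 2 leftward: 1 /ɪ/ → [+ATR]; word edge.
From /u/ at 8 leftward: 7 /a/ → [+ATR]; 6 /ʊ/ → [+ATR]; 5 /a/ → [+ATR]; 4 /ɪ/ → [+ATR]; 3 /a/ → [+ATR]; 2 /u/ is itself a trigger — this domain ends here.
From /u/ at 11 leftward: 10 /ʊ/ → [+ATR]; 9 /ɪ/ → [+ATR]; 8 /u/ is itself a trigger — this domain ends here.
Target with no active source: position 12 stays [-ATR].

1 2 3 4 5 6 7 8 9 10 11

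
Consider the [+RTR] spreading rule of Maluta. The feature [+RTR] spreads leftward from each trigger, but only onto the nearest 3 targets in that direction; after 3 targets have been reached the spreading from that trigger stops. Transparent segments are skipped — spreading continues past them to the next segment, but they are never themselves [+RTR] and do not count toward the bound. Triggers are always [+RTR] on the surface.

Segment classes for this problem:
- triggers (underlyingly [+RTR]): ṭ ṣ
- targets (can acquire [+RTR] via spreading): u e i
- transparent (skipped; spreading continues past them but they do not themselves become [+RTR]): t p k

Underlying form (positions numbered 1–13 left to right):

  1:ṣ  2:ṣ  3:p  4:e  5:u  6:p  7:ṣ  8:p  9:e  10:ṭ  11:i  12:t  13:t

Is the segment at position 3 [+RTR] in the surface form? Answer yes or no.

no

From /ṣ/ at 1 leftward: word edge.
From /ṣ/ at 2 leftward: 1 /ṣ/ is itself a trigger — this domain ends here.
From /ṣ/ at 7 leftward: 6 /p/ transparent; 5 /u/ → [+RTR]; 4 /e/ → [+RTR]; 3 /p/ transparent; 2 /ṣ/ is itself a trigger — this domain ends here.
From /ṭ/ at 10 leftward: 9 /e/ → [+RTR]; 8 /p/ transparent; 7 /ṣ/ is itself a trigger — this domain ends here.
Target with no active source: position 11 stays [-emphatic].
[+RTR] positions on the surface: 1 2 4 5 7 9 10.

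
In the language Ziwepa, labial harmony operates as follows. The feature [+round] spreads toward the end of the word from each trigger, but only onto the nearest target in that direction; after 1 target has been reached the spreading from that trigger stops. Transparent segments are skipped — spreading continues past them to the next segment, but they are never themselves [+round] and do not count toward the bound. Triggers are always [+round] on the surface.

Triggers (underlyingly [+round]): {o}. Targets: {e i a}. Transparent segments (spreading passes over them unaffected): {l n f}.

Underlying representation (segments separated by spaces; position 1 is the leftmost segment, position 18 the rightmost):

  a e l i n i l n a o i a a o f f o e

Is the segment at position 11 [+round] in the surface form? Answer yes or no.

yes

From /o/ at 10 rightward: 11 /i/ → [+round]; bound reached.
From /o/ at 14 rightward: 15 /f/ transparent; 16 /f/ transparent; 17 /o/ is itself a trigger — this domain ends here.
From /o/ at 17 rightward: 18 /e/ → [+round]; bound reached.
Targets with no active source: positions 1 2 4 6 9 12 13 stay [-round].
[+round] positions on the surface: 10 11 14 17 18.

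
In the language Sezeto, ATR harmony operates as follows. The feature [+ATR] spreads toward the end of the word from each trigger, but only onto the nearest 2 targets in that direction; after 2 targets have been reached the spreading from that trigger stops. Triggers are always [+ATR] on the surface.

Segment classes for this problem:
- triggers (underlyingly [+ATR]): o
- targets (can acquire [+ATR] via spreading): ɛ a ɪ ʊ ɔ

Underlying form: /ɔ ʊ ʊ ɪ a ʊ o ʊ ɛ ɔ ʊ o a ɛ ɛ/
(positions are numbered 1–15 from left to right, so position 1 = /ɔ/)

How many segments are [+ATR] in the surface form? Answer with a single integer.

6

From /o/ at 7 rightward: 8 /ʊ/ → [+ATR]; 9 /ɛ/ → [+ATR]; bound reached.
From /o/ at 12 rightward: 13 /a/ → [+ATR]; 14 /ɛ/ → [+ATR]; bound reached.
Targets with no active source: positions 1 2 3 4 5 6 10 11 15 stay [-ATR].
[+ATR] positions on the surface: 7 8 9 12 13 14.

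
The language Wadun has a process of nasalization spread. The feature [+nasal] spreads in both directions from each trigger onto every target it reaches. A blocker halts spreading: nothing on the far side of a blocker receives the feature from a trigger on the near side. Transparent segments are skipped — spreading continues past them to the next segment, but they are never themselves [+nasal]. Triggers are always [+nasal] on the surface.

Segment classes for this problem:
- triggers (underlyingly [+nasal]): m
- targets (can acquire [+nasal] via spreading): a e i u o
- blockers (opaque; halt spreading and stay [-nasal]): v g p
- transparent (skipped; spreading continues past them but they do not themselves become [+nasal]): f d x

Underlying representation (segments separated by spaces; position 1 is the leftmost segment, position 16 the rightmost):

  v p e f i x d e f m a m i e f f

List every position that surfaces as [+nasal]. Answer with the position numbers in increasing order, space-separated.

3 5 8 10 11 12 13 14

From /m/ at 10 rightward: 11 /a/ → [+nasal]; 12 /m/ is itself a trigger — this domain ends here.
From /m/ at 10 leftward: 9 /f/ transparent; 8 /e/ → [+nasal]; 7 /d/ transparent; 6 /x/ transparent; 5 /i/ → [+nasal]; 4 /f/ transparent; 3 /e/ → [+nasal]; 2 /p/ blocks.
From /m/ at 12 rightward: 13 /i/ → [+nasal]; 14 /e/ → [+nasal]; 15 /f/ transparent; 16 /f/ transparent; word edge.
From /m/ at 12 leftward: 11 /a/ → [+nasal]; 10 /m/ is itself a trigger — this domain ends here.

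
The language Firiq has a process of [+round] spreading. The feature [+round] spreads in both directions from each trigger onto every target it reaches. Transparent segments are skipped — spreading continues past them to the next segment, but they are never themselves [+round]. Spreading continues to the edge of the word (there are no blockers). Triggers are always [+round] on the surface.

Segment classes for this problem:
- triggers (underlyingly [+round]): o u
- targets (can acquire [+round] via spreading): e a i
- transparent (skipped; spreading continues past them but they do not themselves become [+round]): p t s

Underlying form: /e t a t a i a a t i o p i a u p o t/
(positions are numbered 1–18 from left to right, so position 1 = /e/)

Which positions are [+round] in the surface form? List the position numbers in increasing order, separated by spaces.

1 3 5 6 7 8 10 11 13 14 15 17

From /o/ at 11 rightward: 12 /p/ transparent; 13 /i/ → [+round]; 14 /a/ → [+round]; 15 /u/ is itself a trigger — this domain ends here.
From /o/ at 11 leftward: 10 /i/ → [+round]; 9 /t/ transparent; 8 /a/ → [+round]; 7 /a/ → [+round]; 6 /i/ → [+round]; 5 /a/ → [+round]; 4 /t/ transparent; 3 /a/ → [+round]; 2 /t/ transparent; 1 /e/ → [+round]; word edge.
From /u/ at 15 rightward: 16 /p/ transparent; 17 /o/ is itself a trigger — this domain ends here.
From /u/ at 15 leftward: 14 /a/ → [+round]; 13 /i/ → [+round]; 12 /p/ transparent; 11 /o/ is itself a trigger — this domain ends here.
From /o/ at 17 rightward: 18 /t/ transparent; word edge.
From /o/ at 17 leftward: 16 /p/ transparent; 15 /u/ is itself a trigger — this domain ends here.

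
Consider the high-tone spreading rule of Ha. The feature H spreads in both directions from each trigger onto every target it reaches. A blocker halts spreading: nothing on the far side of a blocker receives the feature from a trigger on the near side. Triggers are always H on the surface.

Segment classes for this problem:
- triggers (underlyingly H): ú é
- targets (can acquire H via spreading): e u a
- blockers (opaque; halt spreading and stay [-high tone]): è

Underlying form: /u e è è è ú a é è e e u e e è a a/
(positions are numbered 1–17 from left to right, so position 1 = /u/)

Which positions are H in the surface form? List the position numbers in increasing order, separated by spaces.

From /ú/ at 6 rightward: 7 /a/ → H; 8 /é/ is itself a trigger — this domain ends here.
From /ú/ at 6 leftward: 5 /è/ blocks.
From /é/ at 8 rightward: 9 /è/ blocks.
From /é/ at 8 leftward: 7 /a/ → H; 6 /ú/ is itself a trigger — this domain ends here.
Targets with no active source: positions 1 2 10 11 12 13 14 16 17 stay [-high tone].

6 7 8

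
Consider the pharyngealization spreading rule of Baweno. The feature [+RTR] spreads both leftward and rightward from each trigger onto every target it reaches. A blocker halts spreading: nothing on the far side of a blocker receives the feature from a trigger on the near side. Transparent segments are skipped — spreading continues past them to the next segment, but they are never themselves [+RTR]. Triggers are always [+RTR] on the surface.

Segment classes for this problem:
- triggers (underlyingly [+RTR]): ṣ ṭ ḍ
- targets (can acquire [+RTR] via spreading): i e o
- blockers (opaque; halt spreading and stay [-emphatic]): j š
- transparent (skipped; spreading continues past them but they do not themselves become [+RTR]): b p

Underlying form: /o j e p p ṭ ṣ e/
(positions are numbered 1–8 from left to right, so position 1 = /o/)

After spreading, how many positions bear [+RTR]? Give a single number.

4

From /ṭ/ at 6 rightward: 7 /ṣ/ is itself a trigger — this domain ends here.
From /ṭ/ at 6 leftward: 5 /p/ transparent; 4 /p/ transparent; 3 /e/ → [+RTR]; 2 /j/ blocks.
From /ṣ/ at 7 rightward: 8 /e/ → [+RTR]; word edge.
From /ṣ/ at 7 leftward: 6 /ṭ/ is itself a trigger — this domain ends here.
Target with no active source: position 1 stays [-emphatic].
[+RTR] positions on the surface: 3 6 7 8.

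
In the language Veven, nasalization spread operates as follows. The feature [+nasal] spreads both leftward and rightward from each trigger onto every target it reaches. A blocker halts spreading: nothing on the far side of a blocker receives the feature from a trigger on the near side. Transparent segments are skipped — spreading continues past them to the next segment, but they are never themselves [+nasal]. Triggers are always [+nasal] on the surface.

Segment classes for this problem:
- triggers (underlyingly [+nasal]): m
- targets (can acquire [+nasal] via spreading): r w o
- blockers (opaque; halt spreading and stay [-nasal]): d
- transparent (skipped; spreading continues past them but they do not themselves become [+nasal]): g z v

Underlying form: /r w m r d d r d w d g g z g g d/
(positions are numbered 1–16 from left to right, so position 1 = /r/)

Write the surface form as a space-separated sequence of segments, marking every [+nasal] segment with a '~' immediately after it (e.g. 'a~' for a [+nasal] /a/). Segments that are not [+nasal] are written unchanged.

From /m/ at 3 rightward: 4 /r/ → [+nasal]; 5 /d/ blocks.
From /m/ at 3 leftward: 2 /w/ → [+nasal]; 1 /r/ → [+nasal]; word edge.
Targets with no active source: positions 7 9 stay [-nasal].
[+nasal] positions on the surface: 1 2 3 4.

r~ w~ m~ r~ d d r d w d g g z g g d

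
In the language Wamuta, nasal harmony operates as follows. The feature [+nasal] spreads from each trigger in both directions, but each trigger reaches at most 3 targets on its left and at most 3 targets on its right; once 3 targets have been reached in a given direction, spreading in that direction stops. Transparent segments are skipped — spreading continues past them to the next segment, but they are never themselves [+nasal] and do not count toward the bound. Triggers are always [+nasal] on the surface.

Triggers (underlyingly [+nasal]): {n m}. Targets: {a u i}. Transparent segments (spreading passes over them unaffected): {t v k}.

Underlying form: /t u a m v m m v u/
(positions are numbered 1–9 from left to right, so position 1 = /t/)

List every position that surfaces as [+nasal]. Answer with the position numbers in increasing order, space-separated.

2 3 4 6 7 9

From /m/ at 4 rightward: 5 /v/ transparent; 6 /m/ is itself a trigger — this domain ends here.
From /m/ at 4 leftward: 3 /a/ → [+nasal]; 2 /u/ → [+nasal]; 1 /t/ transparent; word edge.
From /m/ at 6 rightward: 7 /m/ is itself a trigger — this domain ends here.
From /m/ at 6 leftward: 5 /v/ transparent; 4 /m/ is itself a trigger — this domain ends here.
From /m/ at 7 rightward: 8 /v/ transparent; 9 /u/ → [+nasal]; word edge.
From /m/ at 7 leftward: 6 /m/ is itself a trigger — this domain ends here.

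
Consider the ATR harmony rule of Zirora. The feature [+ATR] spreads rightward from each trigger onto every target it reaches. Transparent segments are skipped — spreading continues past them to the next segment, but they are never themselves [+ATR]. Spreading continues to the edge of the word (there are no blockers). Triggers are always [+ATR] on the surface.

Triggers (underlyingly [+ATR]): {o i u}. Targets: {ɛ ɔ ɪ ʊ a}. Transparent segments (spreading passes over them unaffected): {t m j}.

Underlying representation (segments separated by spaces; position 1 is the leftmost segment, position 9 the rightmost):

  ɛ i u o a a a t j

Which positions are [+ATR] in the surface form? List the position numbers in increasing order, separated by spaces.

From /i/ at 2 rightward: 3 /u/ is itself a trigger — this domain ends here.
From /u/ at 3 rightward: 4 /o/ is itself a trigger — this domain ends here.
From /o/ at 4 rightward: 5 /a/ → [+ATR]; 6 /a/ → [+ATR]; 7 /a/ → [+ATR]; 8 /t/ transparent; 9 /j/ transparent; word edge.
Target with no active source: position 1 stays [-ATR].

2 3 4 5 6 7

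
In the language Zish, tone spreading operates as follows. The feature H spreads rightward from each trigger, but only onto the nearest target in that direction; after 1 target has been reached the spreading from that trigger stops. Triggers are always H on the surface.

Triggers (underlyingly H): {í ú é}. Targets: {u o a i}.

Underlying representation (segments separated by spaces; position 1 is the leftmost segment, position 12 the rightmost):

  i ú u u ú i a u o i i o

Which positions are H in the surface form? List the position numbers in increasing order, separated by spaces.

From /ú/ at 2 rightward: 3 /u/ → H; bound reached.
From /ú/ at 5 rightward: 6 /i/ → H; bound reached.
Targets with no active source: positions 1 4 7 8 9 10 11 12 stay [-high tone].

2 3 5 6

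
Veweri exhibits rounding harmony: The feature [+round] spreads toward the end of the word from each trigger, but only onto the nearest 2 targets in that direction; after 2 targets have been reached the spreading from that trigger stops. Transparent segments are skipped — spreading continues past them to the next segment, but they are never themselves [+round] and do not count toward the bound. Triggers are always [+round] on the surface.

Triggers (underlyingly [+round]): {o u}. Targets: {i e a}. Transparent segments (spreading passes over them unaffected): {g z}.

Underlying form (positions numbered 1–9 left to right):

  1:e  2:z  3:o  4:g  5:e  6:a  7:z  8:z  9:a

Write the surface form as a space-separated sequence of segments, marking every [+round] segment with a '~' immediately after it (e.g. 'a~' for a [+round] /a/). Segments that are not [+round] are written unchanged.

From /o/ at 3 rightward: 4 /g/ transparent; 5 /e/ → [+round]; 6 /a/ → [+round]; bound reached.
Targets with no active source: positions 1 9 stay [-round].
[+round] positions on the surface: 3 5 6.

e z o~ g e~ a~ z z a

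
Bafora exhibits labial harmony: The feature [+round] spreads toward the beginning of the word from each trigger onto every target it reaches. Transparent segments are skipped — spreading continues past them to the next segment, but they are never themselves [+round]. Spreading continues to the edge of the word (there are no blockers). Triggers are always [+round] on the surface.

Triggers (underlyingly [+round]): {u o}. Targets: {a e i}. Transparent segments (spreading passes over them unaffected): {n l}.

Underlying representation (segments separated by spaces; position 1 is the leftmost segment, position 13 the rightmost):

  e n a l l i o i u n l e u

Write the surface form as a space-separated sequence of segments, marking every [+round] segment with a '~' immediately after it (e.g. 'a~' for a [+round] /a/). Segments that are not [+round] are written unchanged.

e~ n a~ l l i~ o~ i~ u~ n l e~ u~

From /o/ at 7 leftward: 6 /i/ → [+round]; 5 /l/ transparent; 4 /l/ transparent; 3 /a/ → [+round]; 2 /n/ transparent; 1 /e/ → [+round]; word edge.
From /u/ at 9 leftward: 8 /i/ → [+round]; 7 /o/ is itself a trigger — this domain ends here.
From /u/ at 13 leftward: 12 /e/ → [+round]; 11 /l/ transparent; 10 /n/ transparent; 9 /u/ is itself a trigger — this domain ends here.
[+round] positions on the surface: 1 3 6 7 8 9 12 13.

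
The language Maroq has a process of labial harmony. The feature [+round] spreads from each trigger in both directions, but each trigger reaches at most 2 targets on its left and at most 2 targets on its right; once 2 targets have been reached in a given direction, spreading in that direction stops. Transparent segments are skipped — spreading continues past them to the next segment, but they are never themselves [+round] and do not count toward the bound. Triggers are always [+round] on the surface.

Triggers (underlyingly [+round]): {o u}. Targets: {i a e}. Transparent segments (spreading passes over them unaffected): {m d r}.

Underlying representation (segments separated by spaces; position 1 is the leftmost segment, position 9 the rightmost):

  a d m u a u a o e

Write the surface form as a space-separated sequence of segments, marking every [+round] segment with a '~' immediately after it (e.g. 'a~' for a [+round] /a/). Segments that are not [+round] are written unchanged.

From /u/ at 4 rightward: 5 /a/ → [+round]; 6 /u/ is itself a trigger — this domain ends here.
From /u/ at 4 leftward: 3 /m/ transparent; 2 /d/ transparent; 1 /a/ → [+round]; word edge.
From /u/ at 6 rightward: 7 /a/ → [+round]; 8 /o/ is itself a trigger — this domain ends here.
From /u/ at 6 leftward: 5 /a/ → [+round]; 4 /u/ is itself a trigger — this domain ends here.
From /o/ at 8 rightward: 9 /e/ → [+round]; word edge.
From /o/ at 8 leftward: 7 /a/ → [+round]; 6 /u/ is itself a trigger — this domain ends here.
[+round] positions on the surface: 1 4 5 6 7 8 9.

a~ d m u~ a~ u~ a~ o~ e~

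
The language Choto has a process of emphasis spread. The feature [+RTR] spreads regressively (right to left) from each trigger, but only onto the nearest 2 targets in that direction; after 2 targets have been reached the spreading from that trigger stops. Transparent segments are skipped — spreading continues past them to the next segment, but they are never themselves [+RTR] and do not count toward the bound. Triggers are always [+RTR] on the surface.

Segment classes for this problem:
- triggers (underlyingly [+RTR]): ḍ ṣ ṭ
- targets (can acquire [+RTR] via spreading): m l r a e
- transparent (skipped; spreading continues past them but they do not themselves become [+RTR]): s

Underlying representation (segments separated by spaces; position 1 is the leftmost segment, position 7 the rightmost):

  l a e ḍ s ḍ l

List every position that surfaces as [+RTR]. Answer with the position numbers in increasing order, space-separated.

From /ḍ/ at 4 leftward: 3 /e/ → [+RTR]; 2 /a/ → [+RTR]; bound reached.
From /ḍ/ at 6 leftward: 5 /s/ transparent; 4 /ḍ/ is itself a trigger — this domain ends here.
Targets with no active source: positions 1 7 stay [-emphatic].

2 3 4 6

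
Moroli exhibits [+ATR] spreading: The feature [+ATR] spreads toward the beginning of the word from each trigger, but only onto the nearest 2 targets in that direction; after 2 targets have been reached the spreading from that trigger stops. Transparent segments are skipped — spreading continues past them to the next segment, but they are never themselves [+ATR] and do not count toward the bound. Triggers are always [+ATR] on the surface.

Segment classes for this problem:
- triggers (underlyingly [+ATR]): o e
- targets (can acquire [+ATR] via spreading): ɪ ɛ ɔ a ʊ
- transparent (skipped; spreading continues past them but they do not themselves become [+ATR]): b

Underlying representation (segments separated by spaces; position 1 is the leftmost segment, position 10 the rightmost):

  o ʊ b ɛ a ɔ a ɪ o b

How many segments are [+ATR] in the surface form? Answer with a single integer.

4

From /o/ at 1 leftward: word edge.
From /o/ at 9 leftward: 8 /ɪ/ → [+ATR]; 7 /a/ → [+ATR]; bound reached.
Targets with no active source: positions 2 4 5 6 stay [-ATR].
[+ATR] positions on the surface: 1 7 8 9.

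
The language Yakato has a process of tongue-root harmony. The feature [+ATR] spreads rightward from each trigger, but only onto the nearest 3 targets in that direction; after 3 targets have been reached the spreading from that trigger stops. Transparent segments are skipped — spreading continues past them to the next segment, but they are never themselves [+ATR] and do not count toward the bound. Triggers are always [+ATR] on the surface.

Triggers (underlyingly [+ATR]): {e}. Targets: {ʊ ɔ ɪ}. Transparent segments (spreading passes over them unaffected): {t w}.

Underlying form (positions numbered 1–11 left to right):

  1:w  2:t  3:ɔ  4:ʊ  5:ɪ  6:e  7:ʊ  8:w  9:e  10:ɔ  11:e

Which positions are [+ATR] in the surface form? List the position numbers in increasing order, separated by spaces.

From /e/ at 6 rightward: 7 /ʊ/ → [+ATR]; 8 /w/ transparent; 9 /e/ is itself a trigger — this domain ends here.
From /e/ at 9 rightward: 10 /ɔ/ → [+ATR]; 11 /e/ is itself a trigger — this domain ends here.
From /e/ at 11 rightward: word edge.
Targets with no active source: positions 3 4 5 stay [-ATR].

6 7 9 10 11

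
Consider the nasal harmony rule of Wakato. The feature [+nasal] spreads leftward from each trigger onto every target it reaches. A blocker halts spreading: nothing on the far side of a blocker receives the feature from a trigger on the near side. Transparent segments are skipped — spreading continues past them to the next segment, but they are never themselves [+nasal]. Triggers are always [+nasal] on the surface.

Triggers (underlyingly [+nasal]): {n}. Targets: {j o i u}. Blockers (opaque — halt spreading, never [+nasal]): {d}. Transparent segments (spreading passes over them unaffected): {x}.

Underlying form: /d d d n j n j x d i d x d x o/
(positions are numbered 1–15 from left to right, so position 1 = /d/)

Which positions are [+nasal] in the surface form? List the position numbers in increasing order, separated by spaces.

4 5 6

From /n/ at 4 leftward: 3 /d/ blocks.
From /n/ at 6 leftward: 5 /j/ → [+nasal]; 4 /n/ is itself a trigger — this domain ends here.
Targets with no active source: positions 7 10 15 stay [-nasal].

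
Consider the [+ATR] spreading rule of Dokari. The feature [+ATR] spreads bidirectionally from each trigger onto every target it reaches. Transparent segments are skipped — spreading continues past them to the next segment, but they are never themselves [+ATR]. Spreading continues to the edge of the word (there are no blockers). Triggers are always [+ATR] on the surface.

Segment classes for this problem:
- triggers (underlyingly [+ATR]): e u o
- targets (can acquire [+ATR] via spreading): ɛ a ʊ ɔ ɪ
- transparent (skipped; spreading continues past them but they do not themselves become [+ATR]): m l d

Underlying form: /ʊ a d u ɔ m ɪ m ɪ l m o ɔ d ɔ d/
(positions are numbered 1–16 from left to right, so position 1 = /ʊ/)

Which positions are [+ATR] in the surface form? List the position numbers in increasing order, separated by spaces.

1 2 4 5 7 9 12 13 15

From /u/ at 4 rightward: 5 /ɔ/ → [+ATR]; 6 /m/ transparent; 7 /ɪ/ → [+ATR]; 8 /m/ transparent; 9 /ɪ/ → [+ATR]; 10 /l/ transparent; 11 /m/ transparent; 12 /o/ is itself a trigger — this domain ends here.
From /u/ at 4 leftward: 3 /d/ transparent; 2 /a/ → [+ATR]; 1 /ʊ/ → [+ATR]; word edge.
From /o/ at 12 rightward: 13 /ɔ/ → [+ATR]; 14 /d/ transparent; 15 /ɔ/ → [+ATR]; 16 /d/ transparent; word edge.
From /o/ at 12 leftward: 11 /m/ transparent; 10 /l/ transparent; 9 /ɪ/ → [+ATR]; 8 /m/ transparent; 7 /ɪ/ → [+ATR]; 6 /m/ transparent; 5 /ɔ/ → [+ATR]; 4 /u/ is itself a trigger — this domain ends here.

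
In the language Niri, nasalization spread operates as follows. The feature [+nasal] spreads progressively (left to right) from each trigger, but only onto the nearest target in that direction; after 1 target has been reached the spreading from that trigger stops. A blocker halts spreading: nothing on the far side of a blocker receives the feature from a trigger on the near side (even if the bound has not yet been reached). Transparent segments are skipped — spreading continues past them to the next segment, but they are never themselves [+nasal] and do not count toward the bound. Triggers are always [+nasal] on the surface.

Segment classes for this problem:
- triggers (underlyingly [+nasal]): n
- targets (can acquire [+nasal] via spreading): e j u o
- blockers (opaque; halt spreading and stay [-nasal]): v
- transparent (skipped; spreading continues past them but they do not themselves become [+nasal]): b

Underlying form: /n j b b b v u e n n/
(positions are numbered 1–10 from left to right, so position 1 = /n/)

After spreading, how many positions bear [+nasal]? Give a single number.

4

From /n/ at 1 rightward: 2 /j/ → [+nasal]; bound reached.
From /n/ at 9 rightward: 10 /n/ is itself a trigger — this domain ends here.
From /n/ at 10 rightward: word edge.
Targets with no active source: positions 7 8 stay [-nasal].
[+nasal] positions on the surface: 1 2 9 10.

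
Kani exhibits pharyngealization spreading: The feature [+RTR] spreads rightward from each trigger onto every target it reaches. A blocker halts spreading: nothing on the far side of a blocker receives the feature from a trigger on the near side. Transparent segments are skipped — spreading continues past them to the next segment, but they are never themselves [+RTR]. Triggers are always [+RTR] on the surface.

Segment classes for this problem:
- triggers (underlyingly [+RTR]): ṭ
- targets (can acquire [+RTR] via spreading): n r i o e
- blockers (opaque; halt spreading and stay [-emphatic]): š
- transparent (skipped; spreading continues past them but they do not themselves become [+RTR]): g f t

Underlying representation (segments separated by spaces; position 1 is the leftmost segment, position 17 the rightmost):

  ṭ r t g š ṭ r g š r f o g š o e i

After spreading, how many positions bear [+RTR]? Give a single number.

4

From /ṭ/ at 1 rightward: 2 /r/ → [+RTR]; 3 /t/ transparent; 4 /g/ transparent; 5 /š/ blocks.
From /ṭ/ at 6 rightward: 7 /r/ → [+RTR]; 8 /g/ transparent; 9 /š/ blocks.
Targets with no active source: positions 10 12 15 16 17 stay [-emphatic].
[+RTR] positions on the surface: 1 2 6 7.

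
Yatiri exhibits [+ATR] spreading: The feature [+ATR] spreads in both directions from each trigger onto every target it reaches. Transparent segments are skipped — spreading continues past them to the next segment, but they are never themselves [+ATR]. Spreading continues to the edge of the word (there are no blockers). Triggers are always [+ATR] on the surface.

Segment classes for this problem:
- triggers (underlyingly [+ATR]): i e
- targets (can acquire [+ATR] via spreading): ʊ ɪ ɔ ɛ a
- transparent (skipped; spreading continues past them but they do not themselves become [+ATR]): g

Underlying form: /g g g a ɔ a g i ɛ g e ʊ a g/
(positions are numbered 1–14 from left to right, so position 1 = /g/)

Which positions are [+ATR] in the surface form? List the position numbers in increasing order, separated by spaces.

4 5 6 8 9 11 12 13

From /i/ at 8 rightward: 9 /ɛ/ → [+ATR]; 10 /g/ transparent; 11 /e/ is itself a trigger — this domain ends here.
From /i/ at 8 leftward: 7 /g/ transparent; 6 /a/ → [+ATR]; 5 /ɔ/ → [+ATR]; 4 /a/ → [+ATR]; 3 /g/ transparent; 2 /g/ transparent; 1 /g/ transparent; word edge.
From /e/ at 11 rightward: 12 /ʊ/ → [+ATR]; 13 /a/ → [+ATR]; 14 /g/ transparent; word edge.
From /e/ at 11 leftward: 10 /g/ transparent; 9 /ɛ/ → [+ATR]; 8 /i/ is itself a trigger — this domain ends here.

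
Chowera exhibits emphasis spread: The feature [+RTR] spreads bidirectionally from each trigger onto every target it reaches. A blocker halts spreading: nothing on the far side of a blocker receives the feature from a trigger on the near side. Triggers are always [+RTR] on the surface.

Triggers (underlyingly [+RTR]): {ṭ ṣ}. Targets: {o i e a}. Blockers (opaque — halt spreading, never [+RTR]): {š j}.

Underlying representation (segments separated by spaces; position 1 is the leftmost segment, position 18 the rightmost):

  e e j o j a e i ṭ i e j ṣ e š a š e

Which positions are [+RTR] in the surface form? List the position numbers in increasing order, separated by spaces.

From /ṭ/ at 9 rightward: 10 /i/ → [+RTR]; 11 /e/ → [+RTR]; 12 /j/ blocks.
From /ṭ/ at 9 leftward: 8 /i/ → [+RTR]; 7 /e/ → [+RTR]; 6 /a/ → [+RTR]; 5 /j/ blocks.
From /ṣ/ at 13 rightward: 14 /e/ → [+RTR]; 15 /š/ blocks.
From /ṣ/ at 13 leftward: 12 /j/ blocks.
Targets with no active source: positions 1 2 4 16 18 stay [-emphatic].

6 7 8 9 10 11 13 14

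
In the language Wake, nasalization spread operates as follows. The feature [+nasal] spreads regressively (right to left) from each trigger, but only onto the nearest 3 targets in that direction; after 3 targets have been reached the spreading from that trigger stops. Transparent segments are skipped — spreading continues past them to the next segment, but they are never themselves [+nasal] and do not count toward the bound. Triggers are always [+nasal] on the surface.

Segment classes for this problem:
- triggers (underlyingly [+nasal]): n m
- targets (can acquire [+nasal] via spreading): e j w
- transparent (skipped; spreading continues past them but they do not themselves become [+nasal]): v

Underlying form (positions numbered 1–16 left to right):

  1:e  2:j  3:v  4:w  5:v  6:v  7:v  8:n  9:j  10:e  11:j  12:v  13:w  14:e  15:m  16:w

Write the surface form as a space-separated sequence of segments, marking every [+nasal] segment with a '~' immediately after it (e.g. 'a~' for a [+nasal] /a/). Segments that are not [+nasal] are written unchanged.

e~ j~ v w~ v v v n~ j e j~ v w~ e~ m~ w

From /n/ at 8 leftward: 7 /v/ transparent; 6 /v/ transparent; 5 /v/ transparent; 4 /w/ → [+nasal]; 3 /v/ transparent; 2 /j/ → [+nasal]; 1 /e/ → [+nasal]; bound reached.
From /m/ at 15 leftward: 14 /e/ → [+nasal]; 13 /w/ → [+nasal]; 12 /v/ transparent; 11 /j/ → [+nasal]; bound reached.
Targets with no active source: positions 9 10 16 stay [-nasal].
[+nasal] positions on the surface: 1 2 4 8 11 13 14 15.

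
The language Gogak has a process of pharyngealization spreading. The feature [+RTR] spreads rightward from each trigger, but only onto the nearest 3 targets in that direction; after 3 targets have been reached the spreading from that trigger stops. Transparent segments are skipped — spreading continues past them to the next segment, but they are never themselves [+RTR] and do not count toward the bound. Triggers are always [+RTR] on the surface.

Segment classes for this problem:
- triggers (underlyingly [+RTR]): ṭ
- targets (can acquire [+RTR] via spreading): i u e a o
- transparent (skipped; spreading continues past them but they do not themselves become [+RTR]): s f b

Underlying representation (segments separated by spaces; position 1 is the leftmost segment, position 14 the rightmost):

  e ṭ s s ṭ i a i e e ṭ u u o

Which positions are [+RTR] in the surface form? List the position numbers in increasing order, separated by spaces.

From /ṭ/ at 2 rightward: 3 /s/ transparent; 4 /s/ transparent; 5 /ṭ/ is itself a trigger — this domain ends here.
From /ṭ/ at 5 rightward: 6 /i/ → [+RTR]; 7 /a/ → [+RTR]; 8 /i/ → [+RTR]; bound reached.
From /ṭ/ at 11 rightward: 12 /u/ → [+RTR]; 13 /u/ → [+RTR]; 14 /o/ → [+RTR]; bound reached.
Targets with no active source: positions 1 9 10 stay [-emphatic].

2 5 6 7 8 11 12 13 14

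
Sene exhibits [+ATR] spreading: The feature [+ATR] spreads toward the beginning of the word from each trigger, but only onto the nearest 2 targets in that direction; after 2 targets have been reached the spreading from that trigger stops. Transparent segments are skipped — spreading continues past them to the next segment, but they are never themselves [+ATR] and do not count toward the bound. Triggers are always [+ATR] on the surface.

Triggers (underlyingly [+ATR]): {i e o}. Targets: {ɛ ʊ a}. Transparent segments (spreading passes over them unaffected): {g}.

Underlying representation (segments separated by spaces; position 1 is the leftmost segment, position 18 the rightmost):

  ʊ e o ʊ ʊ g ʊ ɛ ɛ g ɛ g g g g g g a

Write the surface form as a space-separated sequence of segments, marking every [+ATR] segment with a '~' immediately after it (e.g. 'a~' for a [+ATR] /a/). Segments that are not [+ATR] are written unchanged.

ʊ~ e~ o~ ʊ ʊ g ʊ ɛ ɛ g ɛ g g g g g g a

From /e/ at 2 leftward: 1 /ʊ/ → [+ATR]; word edge.
From /o/ at 3 leftward: 2 /e/ is itself a trigger — this domain ends here.
Targets with no active source: positions 4 5 7 8 9 11 18 stay [-ATR].
[+ATR] positions on the surface: 1 2 3.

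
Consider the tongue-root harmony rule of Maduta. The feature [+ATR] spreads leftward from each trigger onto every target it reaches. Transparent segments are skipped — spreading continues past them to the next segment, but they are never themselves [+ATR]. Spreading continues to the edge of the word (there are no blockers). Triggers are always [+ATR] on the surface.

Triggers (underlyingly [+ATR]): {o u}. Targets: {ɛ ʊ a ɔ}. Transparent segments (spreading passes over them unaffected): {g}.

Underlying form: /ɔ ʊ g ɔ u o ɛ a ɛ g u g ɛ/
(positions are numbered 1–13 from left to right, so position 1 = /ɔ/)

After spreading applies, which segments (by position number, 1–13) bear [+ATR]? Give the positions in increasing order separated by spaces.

1 2 4 5 6 7 8 9 11

From /u/ at 5 leftward: 4 /ɔ/ → [+ATR]; 3 /g/ transparent; 2 /ʊ/ → [+ATR]; 1 /ɔ/ → [+ATR]; word edge.
From /o/ at 6 leftward: 5 /u/ is itself a trigger — this domain ends here.
From /u/ at 11 leftward: 10 /g/ transparent; 9 /ɛ/ → [+ATR]; 8 /a/ → [+ATR]; 7 /ɛ/ → [+ATR]; 6 /o/ is itself a trigger — this domain ends here.
Target with no active source: position 13 stays [-ATR].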